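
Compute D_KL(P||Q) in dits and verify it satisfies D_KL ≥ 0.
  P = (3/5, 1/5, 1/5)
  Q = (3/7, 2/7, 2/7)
0.0257 dits

KL divergence satisfies the Gibbs inequality: D_KL(P||Q) ≥ 0 for all distributions P, Q.

D_KL(P||Q) = Σ p(x) log(p(x)/q(x))
Term by term:
  x=0: 3/5 × log_10[(3/5)/(3/7)] = 0.0877
  x=1: 1/5 × log_10[(1/5)/(2/7)] = -0.0310
  x=2: 1/5 × log_10[(1/5)/(2/7)] = -0.0310
D_KL(P||Q) = 0.0257 dits

D_KL(P||Q) = 0.0257 ≥ 0 ✓

This non-negativity is a fundamental property: relative entropy cannot be negative because it measures how different Q is from P.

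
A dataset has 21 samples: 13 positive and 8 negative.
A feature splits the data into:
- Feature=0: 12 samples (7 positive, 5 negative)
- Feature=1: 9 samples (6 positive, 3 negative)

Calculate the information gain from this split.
0.0052 bits

Information Gain = H(Y) - H(Y|Feature)

Before split:
P(positive) = 13/21 = 0.6190
H(Y) = 0.9587 bits

After split:
Feature=0: H = 0.9799 bits (weight = 12/21)
Feature=1: H = 0.9183 bits (weight = 9/21)
H(Y|Feature) = (12/21)×0.9799 + (9/21)×0.9183 = 0.9535 bits

Information Gain = 0.9587 - 0.9535 = 0.0052 bits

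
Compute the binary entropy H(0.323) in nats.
0.6291 nats

The binary entropy function is:
H(p) = -p log(p) - (1-p) log(1-p)

H(0.323) = -0.323 × log_e(0.323) - 0.677 × log_e(0.677)
H(0.323) = 0.6291 nats

Note: Binary entropy is maximized at p=0.5 (H=1 bit) and minimized at p=0 or p=1 (H=0).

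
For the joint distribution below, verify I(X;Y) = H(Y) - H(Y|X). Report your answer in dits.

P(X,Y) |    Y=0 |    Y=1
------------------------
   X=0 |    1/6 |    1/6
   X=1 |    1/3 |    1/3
I(X;Y) = 0.0000 dits

Mutual information has multiple equivalent forms:
- I(X;Y) = H(X) - H(X|Y)
- I(X;Y) = H(Y) - H(Y|X)
- I(X;Y) = H(X) + H(Y) - H(X,Y)

Computing all quantities:
H(X) = 0.2764, H(Y) = 0.3010, H(X,Y) = 0.5775
H(X|Y) = 0.2764, H(Y|X) = 0.3010

Verification:
H(X) - H(X|Y) = 0.2764 - 0.2764 = 0.0000
H(Y) - H(Y|X) = 0.3010 - 0.3010 = 0.0000
H(X) + H(Y) - H(X,Y) = 0.2764 + 0.3010 - 0.5775 = 0.0000

All forms give I(X;Y) = 0.0000 dits. ✓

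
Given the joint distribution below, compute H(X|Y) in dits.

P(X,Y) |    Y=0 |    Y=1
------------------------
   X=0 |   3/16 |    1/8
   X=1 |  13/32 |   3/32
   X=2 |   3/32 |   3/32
0.4275 dits

Using the chain rule: H(X|Y) = H(X,Y) - H(Y)

First, compute H(X,Y) = 0.6973 dits

Marginal P(Y) = (11/16, 5/16)
H(Y) = 0.2697 dits

H(X|Y) = H(X,Y) - H(Y) = 0.6973 - 0.2697 = 0.4275 dits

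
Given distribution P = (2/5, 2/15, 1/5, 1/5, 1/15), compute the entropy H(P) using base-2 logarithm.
2.1056 bits

Shannon entropy is H(X) = -Σ p(x) log p(x).

For P = (2/5, 2/15, 1/5, 1/5, 1/15):
H = -2/5 × log_2(2/5) -2/15 × log_2(2/15) -1/5 × log_2(1/5) -1/5 × log_2(1/5) -1/15 × log_2(1/15)
H = 2.1056 bits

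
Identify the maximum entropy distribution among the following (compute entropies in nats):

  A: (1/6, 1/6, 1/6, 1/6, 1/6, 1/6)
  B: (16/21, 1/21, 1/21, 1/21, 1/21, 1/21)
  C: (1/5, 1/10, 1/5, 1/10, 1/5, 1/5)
A

For a discrete distribution over n outcomes, entropy is maximized by the uniform distribution.

Computing entropies:
H(A) = 1.7918 nats
H(B) = 0.9321 nats
H(C) = 1.7481 nats

The uniform distribution (where all probabilities equal 1/6) achieves the maximum entropy of log_e(6) = 1.7918 nats.

Distribution A has the highest entropy.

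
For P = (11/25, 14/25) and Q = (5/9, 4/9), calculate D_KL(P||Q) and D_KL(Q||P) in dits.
D_KL(P||Q) = 0.0116, D_KL(Q||P) = 0.0117

KL divergence is not symmetric: D_KL(P||Q) ≠ D_KL(Q||P) in general.

D_KL(P||Q) = 0.0116 dits
D_KL(Q||P) = 0.0117 dits

No, they are not equal!

This asymmetry is why KL divergence is not a true distance metric.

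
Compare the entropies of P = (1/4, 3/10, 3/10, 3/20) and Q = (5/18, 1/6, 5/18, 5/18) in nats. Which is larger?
Q

Computing entropies in nats:
H(P) = 1.3535
H(Q) = 1.3661

Distribution Q has higher entropy.

Intuition: The distribution closer to uniform (more spread out) has higher entropy.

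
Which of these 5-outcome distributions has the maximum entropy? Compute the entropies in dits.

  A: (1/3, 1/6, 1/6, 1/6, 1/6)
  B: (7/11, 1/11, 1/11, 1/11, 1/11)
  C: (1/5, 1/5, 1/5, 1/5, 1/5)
C

For a discrete distribution over n outcomes, entropy is maximized by the uniform distribution.

Computing entropies:
H(A) = 0.6778 dits
H(B) = 0.5036 dits
H(C) = 0.6990 dits

The uniform distribution (where all probabilities equal 1/5) achieves the maximum entropy of log_10(5) = 0.6990 dits.

Distribution C has the highest entropy.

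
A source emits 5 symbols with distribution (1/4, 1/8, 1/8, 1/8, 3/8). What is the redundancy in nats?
0.1153 nats

Redundancy measures how far a source is from maximum entropy:
R = H_max - H(X)

Maximum entropy for 5 symbols: H_max = log_e(5) = 1.6094 nats
Actual entropy: H(X) = 1.4942 nats
Redundancy: R = 1.6094 - 1.4942 = 0.1153 nats

This redundancy represents potential for compression: the source could be compressed by 0.1153 nats per symbol.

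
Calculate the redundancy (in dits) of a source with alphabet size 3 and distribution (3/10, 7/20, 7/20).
0.0011 dits

Redundancy measures how far a source is from maximum entropy:
R = H_max - H(X)

Maximum entropy for 3 symbols: H_max = log_10(3) = 0.4771 dits
Actual entropy: H(X) = 0.4760 dits
Redundancy: R = 0.4771 - 0.4760 = 0.0011 dits

This redundancy represents potential for compression: the source could be compressed by 0.0011 dits per symbol.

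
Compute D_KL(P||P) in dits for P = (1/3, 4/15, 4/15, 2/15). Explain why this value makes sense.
0.0000 dits

KL divergence satisfies the Gibbs inequality: D_KL(P||Q) ≥ 0 for all distributions P, Q.

D_KL(P||Q) = Σ p(x) log(p(x)/q(x))
Each term is p(x) × log_10(p(x)/p(x)) = p(x) × log_10(1) = 0, so the sum is 0.
D_KL(P||Q) = 0.0000 dits

When P = Q, the KL divergence is exactly 0, as there is no 'divergence' between identical distributions.

This non-negativity is a fundamental property: relative entropy cannot be negative because it measures how different Q is from P.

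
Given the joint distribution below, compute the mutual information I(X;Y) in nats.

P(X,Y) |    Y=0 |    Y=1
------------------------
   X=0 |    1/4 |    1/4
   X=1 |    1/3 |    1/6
0.0144 nats

Mutual information: I(X;Y) = H(X) + H(Y) - H(X,Y)

Marginals:
P(X) = (1/2, 1/2), H(X) = 0.6931 nats
P(Y) = (7/12, 5/12), H(Y) = 0.6792 nats

Joint entropy: H(X,Y) = 1.3580 nats

I(X;Y) = 0.6931 + 0.6792 - 1.3580 = 0.0144 nats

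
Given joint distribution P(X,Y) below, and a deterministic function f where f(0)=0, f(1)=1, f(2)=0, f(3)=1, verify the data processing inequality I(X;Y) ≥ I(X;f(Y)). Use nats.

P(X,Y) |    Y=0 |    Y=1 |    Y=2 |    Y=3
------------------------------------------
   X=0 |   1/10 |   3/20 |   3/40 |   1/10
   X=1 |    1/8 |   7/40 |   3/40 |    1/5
I(X;Y) = 0.0081, I(X;f(Y)) = 0.0021, inequality holds: 0.0081 ≥ 0.0021

Data Processing Inequality: For any Markov chain X → Y → Z, we have I(X;Y) ≥ I(X;Z).

Here Z = f(Y) is a deterministic function of Y, forming X → Y → Z.

Original I(X;Y) = 0.0081 nats

After applying f:
P(X,Z) where Z=f(Y):
- P(X,Z=0) = P(X,Y=0) + P(X,Y=2)
- P(X,Z=1) = P(X,Y=1) + P(X,Y=3)

I(X;Z) = I(X;f(Y)) = 0.0021 nats

Verification: 0.0081 ≥ 0.0021 ✓

Information cannot be created by processing; the function f can only lose information about X.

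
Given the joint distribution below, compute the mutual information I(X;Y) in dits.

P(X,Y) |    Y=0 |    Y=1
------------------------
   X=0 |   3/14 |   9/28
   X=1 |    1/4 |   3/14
0.0042 dits

Mutual information: I(X;Y) = H(X) + H(Y) - H(X,Y)

Marginals:
P(X) = (15/28, 13/28), H(X) = 0.2999 dits
P(Y) = (13/28, 15/28), H(Y) = 0.2999 dits

Joint entropy: H(X,Y) = 0.5957 dits

I(X;Y) = 0.2999 + 0.2999 - 0.5957 = 0.0042 dits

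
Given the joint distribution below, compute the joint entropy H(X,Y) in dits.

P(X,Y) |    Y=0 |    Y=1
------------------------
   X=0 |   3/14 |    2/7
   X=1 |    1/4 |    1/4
0.5998 dits

Joint entropy is H(X,Y) = -Σ_{x,y} p(x,y) log p(x,y).

Summing over all non-zero entries:
H(X,Y) = -[3/14·log_10(3/14) + 2/7·log_10(2/7) + 1/4·log_10(1/4) + 1/4·log_10(1/4)]
H(X,Y) = 0.5998 dits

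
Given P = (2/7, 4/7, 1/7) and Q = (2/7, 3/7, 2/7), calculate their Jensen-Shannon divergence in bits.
0.0249 bits

Jensen-Shannon divergence is:
JSD(P||Q) = 0.5 × D_KL(P||M) + 0.5 × D_KL(Q||M)
where M = 0.5 × (P + Q) is the mixture distribution.

M = 0.5 × (2/7, 4/7, 1/7) + 0.5 × (2/7, 3/7, 2/7) = (2/7, 1/2, 3/14)

D_KL(P||M) = 0.0265 bits
D_KL(Q||M) = 0.0233 bits

JSD(P||Q) = 0.5 × 0.0265 + 0.5 × 0.0233 = 0.0249 bits

Unlike KL divergence, JSD is symmetric and bounded: 0 ≤ JSD ≤ log(2).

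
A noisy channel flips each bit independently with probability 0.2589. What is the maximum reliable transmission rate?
0.1749 bits

For a binary symmetric channel (BSC) with error probability p:
Capacity C = 1 - H(p) bits per symbol

where H(p) = -p log₂(p) - (1-p) log₂(1-p) is the binary entropy function.

H(0.2589) = 0.8251 bits
C = 1 - 0.8251 = 0.1749 bits per symbol

This means we can reliably transmit up to 0.1749 bits of information per channel use.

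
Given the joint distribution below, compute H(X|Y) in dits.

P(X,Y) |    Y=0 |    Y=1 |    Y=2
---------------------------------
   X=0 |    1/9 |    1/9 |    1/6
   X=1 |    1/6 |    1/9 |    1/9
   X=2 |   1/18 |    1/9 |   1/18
0.4519 dits

Using the chain rule: H(X|Y) = H(X,Y) - H(Y)

First, compute H(X,Y) = 0.9290 dits

Marginal P(Y) = (1/3, 1/3, 1/3)
H(Y) = 0.4771 dits

H(X|Y) = H(X,Y) - H(Y) = 0.9290 - 0.4771 = 0.4519 dits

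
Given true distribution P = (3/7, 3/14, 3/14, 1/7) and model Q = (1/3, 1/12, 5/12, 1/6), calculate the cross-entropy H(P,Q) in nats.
1.4469 nats

Cross-entropy: H(P,Q) = -Σ p(x) log q(x)

Alternatively: H(P,Q) = H(P) + D_KL(P||Q)
H(P) = 1.3013 nats
D_KL(P||Q) = 0.1456 nats

H(P,Q) = 1.3013 + 0.1456 = 1.4469 nats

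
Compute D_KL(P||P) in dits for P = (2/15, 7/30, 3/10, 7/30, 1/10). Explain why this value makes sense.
0.0000 dits

KL divergence satisfies the Gibbs inequality: D_KL(P||Q) ≥ 0 for all distributions P, Q.

D_KL(P||Q) = Σ p(x) log(p(x)/q(x))
Each term is p(x) × log_10(p(x)/p(x)) = p(x) × log_10(1) = 0, so the sum is 0.
D_KL(P||Q) = 0.0000 dits

When P = Q, the KL divergence is exactly 0, as there is no 'divergence' between identical distributions.

This non-negativity is a fundamental property: relative entropy cannot be negative because it measures how different Q is from P.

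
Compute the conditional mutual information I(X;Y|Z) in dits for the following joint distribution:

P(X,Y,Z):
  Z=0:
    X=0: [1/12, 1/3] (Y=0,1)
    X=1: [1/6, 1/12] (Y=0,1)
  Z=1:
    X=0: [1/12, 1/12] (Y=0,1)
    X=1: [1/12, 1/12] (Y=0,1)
0.0319 dits

Conditional mutual information: I(X;Y|Z) = H(X|Z) + H(Y|Z) - H(X,Y|Z)

H(Z) = 0.2764
H(X,Z) = 0.5683 → H(X|Z) = 0.2919
H(Y,Z) = 0.5683 → H(Y|Z) = 0.2919
H(X,Y,Z) = 0.8283 → H(X,Y|Z) = 0.5519

I(X;Y|Z) = 0.2919 + 0.2919 - 0.5519 = 0.0319 dits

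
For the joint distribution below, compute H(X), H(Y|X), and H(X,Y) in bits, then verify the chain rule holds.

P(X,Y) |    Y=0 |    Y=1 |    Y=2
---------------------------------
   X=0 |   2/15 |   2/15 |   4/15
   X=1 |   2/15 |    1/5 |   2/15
H(X,Y) = 2.5232, H(X) = 0.9968, H(Y|X) = 1.5264 (all in bits)

Chain rule: H(X,Y) = H(X) + H(Y|X)

Left side — joint entropy directly:
H(X,Y) = -Σ p(x,y) log p(x,y) = 2.5232 bits

Right side — compute H(Y|X) from the conditional distributions:
P(X) = (8/15, 7/15), so H(X) = 0.9968 bits
H(Y|X) = Σ_x P(X=x) · H(Y|X=x):
  P(Y|X=0) = (1/4, 1/4, 1/2), H(Y|X=0) = 1.5000, weight P(X=0) = 8/15
  P(Y|X=1) = (2/7, 3/7, 2/7), H(Y|X=1) = 1.5567, weight P(X=1) = 7/15
H(Y|X) = 1.5264 bits

H(X) + H(Y|X) = 0.9968 + 1.5264 = 2.5232 bits

Both sides equal 2.5232 bits. ✓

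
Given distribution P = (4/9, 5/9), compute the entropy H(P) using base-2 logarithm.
0.9911 bits

Shannon entropy is H(X) = -Σ p(x) log p(x).

For P = (4/9, 5/9):
H = -4/9 × log_2(4/9) -5/9 × log_2(5/9)
H = 0.9911 bits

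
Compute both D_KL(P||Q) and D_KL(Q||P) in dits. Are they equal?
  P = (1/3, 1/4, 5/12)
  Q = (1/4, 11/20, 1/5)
D_KL(P||Q) = 0.0889, D_KL(Q||P) = 0.0933

KL divergence is not symmetric: D_KL(P||Q) ≠ D_KL(Q||P) in general.

D_KL(P||Q) = 0.0889 dits
D_KL(Q||P) = 0.0933 dits

No, they are not equal!

This asymmetry is why KL divergence is not a true distance metric.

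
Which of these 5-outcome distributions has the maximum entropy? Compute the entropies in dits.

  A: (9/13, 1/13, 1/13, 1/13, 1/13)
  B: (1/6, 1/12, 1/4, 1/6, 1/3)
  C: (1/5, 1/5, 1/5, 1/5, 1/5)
C

For a discrete distribution over n outcomes, entropy is maximized by the uniform distribution.

Computing entropies:
H(A) = 0.4533 dits
H(B) = 0.6589 dits
H(C) = 0.6990 dits

The uniform distribution (where all probabilities equal 1/5) achieves the maximum entropy of log_10(5) = 0.6990 dits.

Distribution C has the highest entropy.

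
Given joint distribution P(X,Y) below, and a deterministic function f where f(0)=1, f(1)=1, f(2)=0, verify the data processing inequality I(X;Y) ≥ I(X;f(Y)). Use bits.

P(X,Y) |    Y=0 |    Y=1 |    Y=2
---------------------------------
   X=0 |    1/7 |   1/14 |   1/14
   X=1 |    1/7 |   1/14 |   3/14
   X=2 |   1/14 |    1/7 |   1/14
I(X;Y) = 0.0949, I(X;f(Y)) = 0.0481, inequality holds: 0.0949 ≥ 0.0481

Data Processing Inequality: For any Markov chain X → Y → Z, we have I(X;Y) ≥ I(X;Z).

Here Z = f(Y) is a deterministic function of Y, forming X → Y → Z.

Original I(X;Y) = 0.0949 bits

After applying f:
P(X,Z) where Z=f(Y):
- P(X,Z=0) = P(X,Y=2)
- P(X,Z=1) = P(X,Y=0) + P(X,Y=1)

I(X;Z) = I(X;f(Y)) = 0.0481 bits

Verification: 0.0949 ≥ 0.0481 ✓

Information cannot be created by processing; the function f can only lose information about X.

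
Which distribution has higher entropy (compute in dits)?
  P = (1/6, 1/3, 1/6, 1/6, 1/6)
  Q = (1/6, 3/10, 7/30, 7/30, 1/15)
P

Computing entropies in dits:
H(P) = 0.6778
H(Q) = 0.6599

Distribution P has higher entropy.

Intuition: The distribution closer to uniform (more spread out) has higher entropy.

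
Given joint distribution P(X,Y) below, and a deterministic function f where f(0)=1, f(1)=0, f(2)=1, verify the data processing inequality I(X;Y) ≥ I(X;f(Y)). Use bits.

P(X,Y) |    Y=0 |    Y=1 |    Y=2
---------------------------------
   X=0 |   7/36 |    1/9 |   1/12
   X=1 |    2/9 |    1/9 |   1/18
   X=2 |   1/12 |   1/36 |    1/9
I(X;Y) = 0.0710, I(X;f(Y)) = 0.0192, inequality holds: 0.0710 ≥ 0.0192

Data Processing Inequality: For any Markov chain X → Y → Z, we have I(X;Y) ≥ I(X;Z).

Here Z = f(Y) is a deterministic function of Y, forming X → Y → Z.

Original I(X;Y) = 0.0710 bits

After applying f:
P(X,Z) where Z=f(Y):
- P(X,Z=0) = P(X,Y=1)
- P(X,Z=1) = P(X,Y=0) + P(X,Y=2)

I(X;Z) = I(X;f(Y)) = 0.0192 bits

Verification: 0.0710 ≥ 0.0192 ✓

Information cannot be created by processing; the function f can only lose information about X.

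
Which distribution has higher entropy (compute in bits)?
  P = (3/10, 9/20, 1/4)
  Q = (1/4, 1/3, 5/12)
Q

Computing entropies in bits:
H(P) = 1.5395
H(Q) = 1.5546

Distribution Q has higher entropy.

Intuition: The distribution closer to uniform (more spread out) has higher entropy.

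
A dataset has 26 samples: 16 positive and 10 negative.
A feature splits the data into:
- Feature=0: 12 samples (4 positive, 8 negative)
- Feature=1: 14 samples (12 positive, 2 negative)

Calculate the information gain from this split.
0.2188 bits

Information Gain = H(Y) - H(Y|Feature)

Before split:
P(positive) = 16/26 = 0.6154
H(Y) = 0.9612 bits

After split:
Feature=0: H = 0.9183 bits (weight = 12/26)
Feature=1: H = 0.5917 bits (weight = 14/26)
H(Y|Feature) = (12/26)×0.9183 + (14/26)×0.5917 = 0.7424 bits

Information Gain = 0.9612 - 0.7424 = 0.2188 bits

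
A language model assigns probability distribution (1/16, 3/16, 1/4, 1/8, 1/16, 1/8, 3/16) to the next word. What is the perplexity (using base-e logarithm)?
6.3013

Perplexity is e^H (or exp(H) for natural log).

First, H = -Σ p log p = 1.8407 nats
Perplexity = e^1.8407 = 6.3013

Interpretation: The model's uncertainty is equivalent to choosing uniformly among 6.3 options.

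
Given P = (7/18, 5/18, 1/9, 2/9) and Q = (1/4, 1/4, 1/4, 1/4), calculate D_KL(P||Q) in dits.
0.0368 dits

KL divergence: D_KL(P||Q) = Σ p(x) log(p(x)/q(x))

Computing term by term:
  x=0: 7/18 × log_10[(7/18)/(1/4)] = 7/18 × 0.1919 = 0.0746
  x=1: 5/18 × log_10[(5/18)/(1/4)] = 5/18 × 0.0458 = 0.0127
  x=2: 1/9 × log_10[(1/9)/(1/4)] = 1/9 × -0.3522 = -0.0391
  x=3: 2/9 × log_10[(2/9)/(1/4)] = 2/9 × -0.0512 = -0.0114

D_KL(P||Q) = 0.0368 dits

Note: KL divergence is always non-negative and equals 0 iff P = Q.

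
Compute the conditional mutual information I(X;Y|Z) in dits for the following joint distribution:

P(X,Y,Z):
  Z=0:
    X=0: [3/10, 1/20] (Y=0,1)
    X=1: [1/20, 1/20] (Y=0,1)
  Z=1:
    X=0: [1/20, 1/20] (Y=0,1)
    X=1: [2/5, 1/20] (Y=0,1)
0.0261 dits

Conditional mutual information: I(X;Y|Z) = H(X|Z) + H(Y|Z) - H(X,Y|Z)

H(Z) = 0.2989
H(X,Z) = 0.5156 → H(X|Z) = 0.2168
H(Y,Z) = 0.5156 → H(Y|Z) = 0.2168
H(X,Y,Z) = 0.7063 → H(X,Y|Z) = 0.4075

I(X;Y|Z) = 0.2168 + 0.2168 - 0.4075 = 0.0261 dits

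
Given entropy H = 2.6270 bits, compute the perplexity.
6.1774

Perplexity is 2^H (or exp(H) for natural log).

H = 2.6270 bits
Perplexity = 2^2.6270 = 6.1774

Interpretation: The model's uncertainty is equivalent to choosing uniformly among 6.2 options.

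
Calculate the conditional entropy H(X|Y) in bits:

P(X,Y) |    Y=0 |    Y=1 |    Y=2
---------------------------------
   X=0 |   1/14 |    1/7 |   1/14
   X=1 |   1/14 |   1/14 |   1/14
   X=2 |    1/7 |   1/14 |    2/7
1.3936 bits

Using the chain rule: H(X|Y) = H(X,Y) - H(Y)

First, compute H(X,Y) = 2.9502 bits

Marginal P(Y) = (2/7, 2/7, 3/7)
H(Y) = 1.5567 bits

H(X|Y) = H(X,Y) - H(Y) = 2.9502 - 1.5567 = 1.3936 bits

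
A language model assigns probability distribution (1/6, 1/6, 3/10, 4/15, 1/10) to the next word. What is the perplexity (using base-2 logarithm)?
4.6701

Perplexity is 2^H (or exp(H) for natural log).

First, H = -Σ p log p = 2.2234 bits
Perplexity = 2^2.2234 = 4.6701

Interpretation: The model's uncertainty is equivalent to choosing uniformly among 4.7 options.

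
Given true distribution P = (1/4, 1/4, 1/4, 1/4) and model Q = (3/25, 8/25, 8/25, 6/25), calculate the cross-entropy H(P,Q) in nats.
1.4566 nats

Cross-entropy: H(P,Q) = -Σ p(x) log q(x)

Alternatively: H(P,Q) = H(P) + D_KL(P||Q)
H(P) = 1.3863 nats
D_KL(P||Q) = 0.0703 nats

H(P,Q) = 1.3863 + 0.0703 = 1.4566 nats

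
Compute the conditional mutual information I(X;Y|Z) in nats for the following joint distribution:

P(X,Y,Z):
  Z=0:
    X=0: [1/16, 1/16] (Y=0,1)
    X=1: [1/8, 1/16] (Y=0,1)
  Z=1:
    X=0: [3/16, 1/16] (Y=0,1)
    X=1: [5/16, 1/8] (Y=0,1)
0.0048 nats

Conditional mutual information: I(X;Y|Z) = H(X|Z) + H(Y|Z) - H(X,Y|Z)

H(Z) = 0.6211
H(X,Z) = 1.2820 → H(X|Z) = 0.6610
H(Y,Z) = 1.2342 → H(Y|Z) = 0.6132
H(X,Y,Z) = 1.8904 → H(X,Y|Z) = 1.2693

I(X;Y|Z) = 0.6610 + 0.6132 - 1.2693 = 0.0048 nats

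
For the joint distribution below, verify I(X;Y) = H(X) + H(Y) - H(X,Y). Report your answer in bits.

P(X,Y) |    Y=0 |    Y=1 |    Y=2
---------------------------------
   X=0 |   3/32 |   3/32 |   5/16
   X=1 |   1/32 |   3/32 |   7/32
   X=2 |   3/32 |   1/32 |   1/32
I(X;Y) = 0.1208 bits

Mutual information has multiple equivalent forms:
- I(X;Y) = H(X) - H(X|Y)
- I(X;Y) = H(Y) - H(Y|X)
- I(X;Y) = H(X) + H(Y) - H(X,Y)

Computing all quantities:
H(X) = 1.4480, H(Y) = 1.4262, H(X,Y) = 2.7534
H(X|Y) = 1.3272, H(Y|X) = 1.3054

Verification:
H(X) - H(X|Y) = 1.4480 - 1.3272 = 0.1208
H(Y) - H(Y|X) = 1.4262 - 1.3054 = 0.1208
H(X) + H(Y) - H(X,Y) = 1.4480 + 1.4262 - 2.7534 = 0.1208

All forms give I(X;Y) = 0.1208 bits. ✓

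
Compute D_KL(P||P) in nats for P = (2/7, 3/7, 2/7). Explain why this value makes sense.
0.0000 nats

KL divergence satisfies the Gibbs inequality: D_KL(P||Q) ≥ 0 for all distributions P, Q.

D_KL(P||Q) = Σ p(x) log(p(x)/q(x))
Each term is p(x) × log_e(p(x)/p(x)) = p(x) × log_e(1) = 0, so the sum is 0.
D_KL(P||Q) = 0.0000 nats

When P = Q, the KL divergence is exactly 0, as there is no 'divergence' between identical distributions.

This non-negativity is a fundamental property: relative entropy cannot be negative because it measures how different Q is from P.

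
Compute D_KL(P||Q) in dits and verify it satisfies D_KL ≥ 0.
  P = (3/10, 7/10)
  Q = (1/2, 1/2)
0.0357 dits

KL divergence satisfies the Gibbs inequality: D_KL(P||Q) ≥ 0 for all distributions P, Q.

D_KL(P||Q) = Σ p(x) log(p(x)/q(x))
Term by term:
  x=0: 3/10 × log_10[(3/10)/(1/2)] = -0.0666
  x=1: 7/10 × log_10[(7/10)/(1/2)] = 0.1023
D_KL(P||Q) = 0.0357 dits

D_KL(P||Q) = 0.0357 ≥ 0 ✓

This non-negativity is a fundamental property: relative entropy cannot be negative because it measures how different Q is from P.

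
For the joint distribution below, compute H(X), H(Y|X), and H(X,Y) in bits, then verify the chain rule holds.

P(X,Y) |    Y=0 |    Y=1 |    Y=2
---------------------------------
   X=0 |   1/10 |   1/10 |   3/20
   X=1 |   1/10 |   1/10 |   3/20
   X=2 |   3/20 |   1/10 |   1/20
H(X,Y) = 3.1087, H(X) = 1.5813, H(Y|X) = 1.5274 (all in bits)

Chain rule: H(X,Y) = H(X) + H(Y|X)

Left side — joint entropy directly:
H(X,Y) = -Σ p(x,y) log p(x,y) = 3.1087 bits

Right side — compute H(Y|X) from the conditional distributions:
P(X) = (7/20, 7/20, 3/10), so H(X) = 1.5813 bits
H(Y|X) = Σ_x P(X=x) · H(Y|X=x):
  P(Y|X=0) = (2/7, 2/7, 3/7), H(Y|X=0) = 1.5567, weight P(X=0) = 7/20
  P(Y|X=1) = (2/7, 2/7, 3/7), H(Y|X=1) = 1.5567, weight P(X=1) = 7/20
  P(Y|X=2) = (1/2, 1/3, 1/6), H(Y|X=2) = 1.4591, weight P(X=2) = 3/10
H(Y|X) = 1.5274 bits

H(X) + H(Y|X) = 1.5813 + 1.5274 = 3.1087 bits

Both sides equal 3.1087 bits. ✓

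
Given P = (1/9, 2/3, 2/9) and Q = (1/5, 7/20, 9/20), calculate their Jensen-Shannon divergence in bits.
0.0739 bits

Jensen-Shannon divergence is:
JSD(P||Q) = 0.5 × D_KL(P||M) + 0.5 × D_KL(Q||M)
where M = 0.5 × (P + Q) is the mixture distribution.

M = 0.5 × (1/9, 2/3, 2/9) + 0.5 × (1/5, 7/20, 9/20) = (0.155556, 0.508333, 0.336111)

D_KL(P||M) = 0.0742 bits
D_KL(Q||M) = 0.0735 bits

JSD(P||Q) = 0.5 × 0.0742 + 0.5 × 0.0735 = 0.0739 bits

Unlike KL divergence, JSD is symmetric and bounded: 0 ≤ JSD ≤ log(2).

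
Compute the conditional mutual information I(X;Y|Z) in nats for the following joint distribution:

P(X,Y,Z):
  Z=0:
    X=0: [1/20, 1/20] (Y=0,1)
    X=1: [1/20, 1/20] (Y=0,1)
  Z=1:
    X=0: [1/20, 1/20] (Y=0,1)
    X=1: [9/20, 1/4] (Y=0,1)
0.0037 nats

Conditional mutual information: I(X;Y|Z) = H(X|Z) + H(Y|Z) - H(X,Y|Z)

H(Z) = 0.5004
H(X,Z) = 0.9404 → H(X|Z) = 0.4400
H(Y,Z) = 1.1683 → H(Y|Z) = 0.6679
H(X,Y,Z) = 1.6046 → H(X,Y|Z) = 1.1042

I(X;Y|Z) = 0.4400 + 0.6679 - 1.1042 = 0.0037 nats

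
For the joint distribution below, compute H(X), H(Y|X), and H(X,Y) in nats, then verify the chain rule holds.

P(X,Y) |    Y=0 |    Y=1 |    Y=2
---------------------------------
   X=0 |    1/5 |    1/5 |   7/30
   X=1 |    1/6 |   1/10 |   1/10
H(X,Y) = 1.7425, H(X) = 0.6572, H(Y|X) = 1.0853 (all in nats)

Chain rule: H(X,Y) = H(X) + H(Y|X)

Left side — joint entropy directly:
H(X,Y) = -Σ p(x,y) log p(x,y) = 1.7425 nats

Right side — compute H(Y|X) from the conditional distributions:
P(X) = (19/30, 11/30), so H(X) = 0.6572 nats
H(Y|X) = Σ_x P(X=x) · H(Y|X=x):
  P(Y|X=0) = (6/19, 6/19, 7/19), H(Y|X=0) = 1.0959, weight P(X=0) = 19/30
  P(Y|X=1) = (5/11, 3/11, 3/11), H(Y|X=1) = 1.0671, weight P(X=1) = 11/30
H(Y|X) = 1.0853 nats

H(X) + H(Y|X) = 0.6572 + 1.0853 = 1.7425 nats

Both sides equal 1.7425 nats. ✓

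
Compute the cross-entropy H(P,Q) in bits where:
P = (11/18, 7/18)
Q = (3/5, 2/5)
0.9645 bits

Cross-entropy: H(P,Q) = -Σ p(x) log q(x)

Alternatively: H(P,Q) = H(P) + D_KL(P||Q)
H(P) = 0.9641 bits
D_KL(P||Q) = 0.0004 bits

H(P,Q) = 0.9641 + 0.0004 = 0.9645 bits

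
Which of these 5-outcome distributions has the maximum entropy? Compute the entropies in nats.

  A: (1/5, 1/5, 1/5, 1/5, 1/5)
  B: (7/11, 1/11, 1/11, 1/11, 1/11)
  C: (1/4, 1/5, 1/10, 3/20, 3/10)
A

For a discrete distribution over n outcomes, entropy is maximized by the uniform distribution.

Computing entropies:
H(A) = 1.6094 nats
H(B) = 1.1596 nats
H(C) = 1.5445 nats

The uniform distribution (where all probabilities equal 1/5) achieves the maximum entropy of log_e(5) = 1.6094 nats.

Distribution A has the highest entropy.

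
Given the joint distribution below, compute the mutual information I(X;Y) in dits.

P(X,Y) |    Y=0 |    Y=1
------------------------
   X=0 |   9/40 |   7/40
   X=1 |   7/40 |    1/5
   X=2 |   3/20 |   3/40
0.0051 dits

Mutual information: I(X;Y) = H(X) + H(Y) - H(X,Y)

Marginals:
P(X) = (2/5, 3/8, 9/40), H(X) = 0.4647 dits
P(Y) = (11/20, 9/20), H(Y) = 0.2989 dits

Joint entropy: H(X,Y) = 0.7584 dits

I(X;Y) = 0.4647 + 0.2989 - 0.7584 = 0.0051 dits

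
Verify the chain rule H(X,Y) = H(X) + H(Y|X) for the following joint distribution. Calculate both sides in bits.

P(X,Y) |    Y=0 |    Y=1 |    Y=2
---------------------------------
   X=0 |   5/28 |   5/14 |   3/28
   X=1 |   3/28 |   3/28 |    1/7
H(X,Y) = 2.4112, H(X) = 0.9403, H(Y|X) = 1.4709 (all in bits)

Chain rule: H(X,Y) = H(X) + H(Y|X)

Left side — joint entropy directly:
H(X,Y) = -Σ p(x,y) log p(x,y) = 2.4112 bits

Right side — compute H(Y|X) from the conditional distributions:
P(X) = (9/14, 5/14), so H(X) = 0.9403 bits
H(Y|X) = Σ_x P(X=x) · H(Y|X=x):
  P(Y|X=0) = (5/18, 5/9, 1/6), H(Y|X=0) = 1.4153, weight P(X=0) = 9/14
  P(Y|X=1) = (3/10, 3/10, 2/5), H(Y|X=1) = 1.5710, weight P(X=1) = 5/14
H(Y|X) = 1.4709 bits

H(X) + H(Y|X) = 0.9403 + 1.4709 = 2.4112 bits

Both sides equal 2.4112 bits. ✓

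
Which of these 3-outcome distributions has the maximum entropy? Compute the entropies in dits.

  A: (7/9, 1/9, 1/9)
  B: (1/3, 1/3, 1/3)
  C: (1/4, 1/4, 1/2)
B

For a discrete distribution over n outcomes, entropy is maximized by the uniform distribution.

Computing entropies:
H(A) = 0.2969 dits
H(B) = 0.4771 dits
H(C) = 0.4515 dits

The uniform distribution (where all probabilities equal 1/3) achieves the maximum entropy of log_10(3) = 0.4771 dits.

Distribution B has the highest entropy.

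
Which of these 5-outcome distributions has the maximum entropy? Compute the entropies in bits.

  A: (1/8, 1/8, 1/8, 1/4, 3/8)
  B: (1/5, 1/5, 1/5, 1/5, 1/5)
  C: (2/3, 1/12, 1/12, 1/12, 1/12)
B

For a discrete distribution over n outcomes, entropy is maximized by the uniform distribution.

Computing entropies:
H(A) = 2.1556 bits
H(B) = 2.3219 bits
H(C) = 1.5850 bits

The uniform distribution (where all probabilities equal 1/5) achieves the maximum entropy of log_2(5) = 2.3219 bits.

Distribution B has the highest entropy.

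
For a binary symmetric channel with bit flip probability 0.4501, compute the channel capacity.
0.0072 bits

For a binary symmetric channel (BSC) with error probability p:
Capacity C = 1 - H(p) bits per symbol

where H(p) = -p log₂(p) - (1-p) log₂(1-p) is the binary entropy function.

H(0.4501) = 0.9928 bits
C = 1 - 0.9928 = 0.0072 bits per symbol

This means we can reliably transmit up to 0.0072 bits of information per channel use.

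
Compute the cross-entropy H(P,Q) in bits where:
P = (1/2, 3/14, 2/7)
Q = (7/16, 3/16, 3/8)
1.5181 bits

Cross-entropy: H(P,Q) = -Σ p(x) log q(x)

Alternatively: H(P,Q) = H(P) + D_KL(P||Q)
H(P) = 1.4926 bits
D_KL(P||Q) = 0.0255 bits

H(P,Q) = 1.4926 + 0.0255 = 1.5181 bits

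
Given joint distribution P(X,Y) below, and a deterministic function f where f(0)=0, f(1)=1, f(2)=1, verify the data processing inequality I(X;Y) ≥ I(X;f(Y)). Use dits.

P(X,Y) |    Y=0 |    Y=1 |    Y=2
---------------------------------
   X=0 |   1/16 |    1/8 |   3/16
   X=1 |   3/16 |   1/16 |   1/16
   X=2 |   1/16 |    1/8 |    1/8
I(X;Y) = 0.0386, I(X;f(Y)) = 0.0371, inequality holds: 0.0386 ≥ 0.0371

Data Processing Inequality: For any Markov chain X → Y → Z, we have I(X;Y) ≥ I(X;Z).

Here Z = f(Y) is a deterministic function of Y, forming X → Y → Z.

Original I(X;Y) = 0.0386 dits

After applying f:
P(X,Z) where Z=f(Y):
- P(X,Z=0) = P(X,Y=0)
- P(X,Z=1) = P(X,Y=1) + P(X,Y=2)

I(X;Z) = I(X;f(Y)) = 0.0371 dits

Verification: 0.0386 ≥ 0.0371 ✓

Information cannot be created by processing; the function f can only lose information about X.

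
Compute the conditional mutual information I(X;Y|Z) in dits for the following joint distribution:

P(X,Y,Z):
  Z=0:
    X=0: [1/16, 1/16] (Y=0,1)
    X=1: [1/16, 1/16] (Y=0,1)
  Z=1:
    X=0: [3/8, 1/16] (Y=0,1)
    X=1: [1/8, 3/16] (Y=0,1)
0.0381 dits

Conditional mutual information: I(X;Y|Z) = H(X|Z) + H(Y|Z) - H(X,Y|Z)

H(Z) = 0.2442
H(X,Z) = 0.5407 → H(X|Z) = 0.2965
H(Y,Z) = 0.5268 → H(Y|Z) = 0.2826
H(X,Y,Z) = 0.7852 → H(X,Y|Z) = 0.5410

I(X;Y|Z) = 0.2965 + 0.2826 - 0.5410 = 0.0381 dits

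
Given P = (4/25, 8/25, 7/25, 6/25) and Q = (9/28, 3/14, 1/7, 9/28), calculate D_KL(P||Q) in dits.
0.0586 dits

KL divergence: D_KL(P||Q) = Σ p(x) log(p(x)/q(x))

Computing term by term:
  x=0: 4/25 × log_10[(4/25)/(9/28)] = 4/25 × -0.3030 = -0.0485
  x=1: 8/25 × log_10[(8/25)/(3/14)] = 8/25 × 0.1742 = 0.0557
  x=2: 7/25 × log_10[(7/25)/(1/7)] = 7/25 × 0.2923 = 0.0818
  x=3: 6/25 × log_10[(6/25)/(9/28)] = 6/25 × -0.1269 = -0.0304

D_KL(P||Q) = 0.0586 dits

Note: KL divergence is always non-negative and equals 0 iff P = Q.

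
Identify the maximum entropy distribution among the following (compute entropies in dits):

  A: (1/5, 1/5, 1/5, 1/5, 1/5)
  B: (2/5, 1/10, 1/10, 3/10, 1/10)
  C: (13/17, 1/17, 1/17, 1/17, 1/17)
A

For a discrete distribution over n outcomes, entropy is maximized by the uniform distribution.

Computing entropies:
H(A) = 0.6990 dits
H(B) = 0.6160 dits
H(C) = 0.3786 dits

The uniform distribution (where all probabilities equal 1/5) achieves the maximum entropy of log_10(5) = 0.6990 dits.

Distribution A has the highest entropy.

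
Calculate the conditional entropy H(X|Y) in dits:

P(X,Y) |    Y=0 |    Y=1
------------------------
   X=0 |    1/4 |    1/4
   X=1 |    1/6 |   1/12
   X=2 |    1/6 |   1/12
0.4453 dits

Using the chain rule: H(X|Y) = H(X,Y) - H(Y)

First, compute H(X,Y) = 0.7403 dits

Marginal P(Y) = (7/12, 5/12)
H(Y) = 0.2950 dits

H(X|Y) = H(X,Y) - H(Y) = 0.7403 - 0.2950 = 0.4453 dits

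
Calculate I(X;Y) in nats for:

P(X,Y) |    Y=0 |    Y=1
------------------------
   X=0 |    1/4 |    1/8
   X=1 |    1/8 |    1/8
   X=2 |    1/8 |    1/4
0.0425 nats

Mutual information: I(X;Y) = H(X) + H(Y) - H(X,Y)

Marginals:
P(X) = (3/8, 1/4, 3/8), H(X) = 1.0822 nats
P(Y) = (1/2, 1/2), H(Y) = 0.6931 nats

Joint entropy: H(X,Y) = 1.7329 nats

I(X;Y) = 1.0822 + 0.6931 - 1.7329 = 0.0425 nats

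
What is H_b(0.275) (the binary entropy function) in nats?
0.5882 nats

The binary entropy function is:
H(p) = -p log(p) - (1-p) log(1-p)

H(0.275) = -0.275 × log_e(0.275) - 0.725 × log_e(0.725)
H(0.275) = 0.5882 nats

Note: Binary entropy is maximized at p=0.5 (H=1 bit) and minimized at p=0 or p=1 (H=0).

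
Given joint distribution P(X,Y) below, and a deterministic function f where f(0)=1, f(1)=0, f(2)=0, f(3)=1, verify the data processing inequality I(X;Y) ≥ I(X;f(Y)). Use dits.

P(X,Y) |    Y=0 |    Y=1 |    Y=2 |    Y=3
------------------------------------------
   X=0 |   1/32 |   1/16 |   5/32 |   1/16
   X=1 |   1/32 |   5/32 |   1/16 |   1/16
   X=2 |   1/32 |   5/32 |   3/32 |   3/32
I(X;Y) = 0.0210, I(X;f(Y)) = 0.0003, inequality holds: 0.0210 ≥ 0.0003

Data Processing Inequality: For any Markov chain X → Y → Z, we have I(X;Y) ≥ I(X;Z).

Here Z = f(Y) is a deterministic function of Y, forming X → Y → Z.

Original I(X;Y) = 0.0210 dits

After applying f:
P(X,Z) where Z=f(Y):
- P(X,Z=0) = P(X,Y=1) + P(X,Y=2)
- P(X,Z=1) = P(X,Y=0) + P(X,Y=3)

I(X;Z) = I(X;f(Y)) = 0.0003 dits

Verification: 0.0210 ≥ 0.0003 ✓

Information cannot be created by processing; the function f can only lose information about X.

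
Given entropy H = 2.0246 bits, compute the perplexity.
4.0688

Perplexity is 2^H (or exp(H) for natural log).

H = 2.0246 bits
Perplexity = 2^2.0246 = 4.0688

Interpretation: The model's uncertainty is equivalent to choosing uniformly among 4.1 options.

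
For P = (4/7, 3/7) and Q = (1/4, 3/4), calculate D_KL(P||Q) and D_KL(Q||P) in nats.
D_KL(P||Q) = 0.2326, D_KL(Q||P) = 0.2130

KL divergence is not symmetric: D_KL(P||Q) ≠ D_KL(Q||P) in general.

D_KL(P||Q) = 0.2326 nats
D_KL(Q||P) = 0.2130 nats

No, they are not equal!

This asymmetry is why KL divergence is not a true distance metric.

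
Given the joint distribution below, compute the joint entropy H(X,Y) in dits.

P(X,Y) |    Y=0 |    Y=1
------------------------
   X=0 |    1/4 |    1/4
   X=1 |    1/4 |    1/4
0.6021 dits

Joint entropy is H(X,Y) = -Σ_{x,y} p(x,y) log p(x,y).

Summing over all non-zero entries:
H(X,Y) = -[1/4·log_10(1/4) + 1/4·log_10(1/4) + 1/4·log_10(1/4) + 1/4·log_10(1/4)]
H(X,Y) = 0.6021 dits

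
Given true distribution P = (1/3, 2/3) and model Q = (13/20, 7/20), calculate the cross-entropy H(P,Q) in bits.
1.2169 bits

Cross-entropy: H(P,Q) = -Σ p(x) log q(x)

Alternatively: H(P,Q) = H(P) + D_KL(P||Q)
H(P) = 0.9183 bits
D_KL(P||Q) = 0.2986 bits

H(P,Q) = 0.9183 + 0.2986 = 1.2169 bits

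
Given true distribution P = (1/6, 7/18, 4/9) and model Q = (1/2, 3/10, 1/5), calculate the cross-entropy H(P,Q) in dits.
0.5642 dits

Cross-entropy: H(P,Q) = -Σ p(x) log q(x)

Alternatively: H(P,Q) = H(P) + D_KL(P||Q)
H(P) = 0.4457 dits
D_KL(P||Q) = 0.1184 dits

H(P,Q) = 0.4457 + 0.1184 = 0.5642 dits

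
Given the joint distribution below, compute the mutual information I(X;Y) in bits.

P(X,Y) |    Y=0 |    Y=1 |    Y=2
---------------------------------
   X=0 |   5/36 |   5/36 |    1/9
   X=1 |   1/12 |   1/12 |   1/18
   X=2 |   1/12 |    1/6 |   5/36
0.0196 bits

Mutual information: I(X;Y) = H(X) + H(Y) - H(X,Y)

Marginals:
P(X) = (7/18, 2/9, 7/18), H(X) = 1.5420 bits
P(Y) = (11/36, 7/18, 11/36), H(Y) = 1.5752 bits

Joint entropy: H(X,Y) = 3.0976 bits

I(X;Y) = 1.5420 + 1.5752 - 3.0976 = 0.0196 bits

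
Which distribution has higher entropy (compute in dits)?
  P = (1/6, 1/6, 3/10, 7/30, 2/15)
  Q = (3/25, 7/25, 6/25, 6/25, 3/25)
P

Computing entropies in dits:
H(P) = 0.6804
H(Q) = 0.6733

Distribution P has higher entropy.

Intuition: The distribution closer to uniform (more spread out) has higher entropy.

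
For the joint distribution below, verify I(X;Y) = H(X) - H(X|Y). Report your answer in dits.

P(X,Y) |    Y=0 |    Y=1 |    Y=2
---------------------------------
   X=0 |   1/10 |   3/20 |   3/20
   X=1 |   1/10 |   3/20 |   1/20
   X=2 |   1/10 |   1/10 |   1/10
I(X;Y) = 0.0100 dits

Mutual information has multiple equivalent forms:
- I(X;Y) = H(X) - H(X|Y)
- I(X;Y) = H(Y) - H(Y|X)
- I(X;Y) = H(X) + H(Y) - H(X,Y)

Computing all quantities:
H(X) = 0.4729, H(Y) = 0.4729, H(X,Y) = 0.9358
H(X|Y) = 0.4629, H(Y|X) = 0.4629

Verification:
H(X) - H(X|Y) = 0.4729 - 0.4629 = 0.0100
H(Y) - H(Y|X) = 0.4729 - 0.4629 = 0.0100
H(X) + H(Y) - H(X,Y) = 0.4729 + 0.4729 - 0.9358 = 0.0100

All forms give I(X;Y) = 0.0100 dits. ✓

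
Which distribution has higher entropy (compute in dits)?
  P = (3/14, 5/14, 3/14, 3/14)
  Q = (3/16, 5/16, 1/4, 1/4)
Q

Computing entropies in dits:
H(P) = 0.5898
H(Q) = 0.5952

Distribution Q has higher entropy.

Intuition: The distribution closer to uniform (more spread out) has higher entropy.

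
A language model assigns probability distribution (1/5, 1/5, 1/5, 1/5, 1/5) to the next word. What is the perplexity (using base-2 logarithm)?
5.0000

Perplexity is 2^H (or exp(H) for natural log).

First, H = -Σ p log p = 2.3219 bits
Perplexity = 2^2.3219 = 5.0000

Interpretation: The model's uncertainty is equivalent to choosing uniformly among 5.0 options.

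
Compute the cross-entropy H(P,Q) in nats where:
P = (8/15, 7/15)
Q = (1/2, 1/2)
0.6931 nats

Cross-entropy: H(P,Q) = -Σ p(x) log q(x)

Alternatively: H(P,Q) = H(P) + D_KL(P||Q)
H(P) = 0.6909 nats
D_KL(P||Q) = 0.0022 nats

H(P,Q) = 0.6909 + 0.0022 = 0.6931 nats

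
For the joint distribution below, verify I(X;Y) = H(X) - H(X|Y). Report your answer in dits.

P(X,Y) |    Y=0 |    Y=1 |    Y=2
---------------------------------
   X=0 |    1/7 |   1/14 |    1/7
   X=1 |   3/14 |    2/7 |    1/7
I(X;Y) = 0.0150 dits

Mutual information has multiple equivalent forms:
- I(X;Y) = H(X) - H(X|Y)
- I(X;Y) = H(Y) - H(Y|X)
- I(X;Y) = H(X) + H(Y) - H(X,Y)

Computing all quantities:
H(X) = 0.2831, H(Y) = 0.4748, H(X,Y) = 0.7429
H(X|Y) = 0.2680, H(Y|X) = 0.4598

Verification:
H(X) - H(X|Y) = 0.2831 - 0.2680 = 0.0150
H(Y) - H(Y|X) = 0.4748 - 0.4598 = 0.0150
H(X) + H(Y) - H(X,Y) = 0.2831 + 0.4748 - 0.7429 = 0.0150

All forms give I(X;Y) = 0.0150 dits. ✓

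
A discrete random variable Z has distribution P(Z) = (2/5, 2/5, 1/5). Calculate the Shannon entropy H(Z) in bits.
1.5219 bits

Shannon entropy is H(X) = -Σ p(x) log p(x).

For P = (2/5, 2/5, 1/5):
H = -2/5 × log_2(2/5) -2/5 × log_2(2/5) -1/5 × log_2(1/5)
H = 1.5219 bits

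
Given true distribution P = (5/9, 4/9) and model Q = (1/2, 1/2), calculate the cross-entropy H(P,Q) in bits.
1.0000 bits

Cross-entropy: H(P,Q) = -Σ p(x) log q(x)

Alternatively: H(P,Q) = H(P) + D_KL(P||Q)
H(P) = 0.9911 bits
D_KL(P||Q) = 0.0089 bits

H(P,Q) = 0.9911 + 0.0089 = 1.0000 bits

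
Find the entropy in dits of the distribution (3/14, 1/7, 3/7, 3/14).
0.5651 dits

Shannon entropy is H(X) = -Σ p(x) log p(x).

For P = (3/14, 1/7, 3/7, 3/14):
H = -3/14 × log_10(3/14) -1/7 × log_10(1/7) -3/7 × log_10(3/7) -3/14 × log_10(3/14)
H = 0.5651 dits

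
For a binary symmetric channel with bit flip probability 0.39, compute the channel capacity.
0.0352 bits

For a binary symmetric channel (BSC) with error probability p:
Capacity C = 1 - H(p) bits per symbol

where H(p) = -p log₂(p) - (1-p) log₂(1-p) is the binary entropy function.

H(0.39) = 0.9648 bits
C = 1 - 0.9648 = 0.0352 bits per symbol

This means we can reliably transmit up to 0.0352 bits of information per channel use.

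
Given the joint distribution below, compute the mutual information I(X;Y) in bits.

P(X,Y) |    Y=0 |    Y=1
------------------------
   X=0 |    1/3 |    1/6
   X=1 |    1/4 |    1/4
0.0207 bits

Mutual information: I(X;Y) = H(X) + H(Y) - H(X,Y)

Marginals:
P(X) = (1/2, 1/2), H(X) = 1.0000 bits
P(Y) = (7/12, 5/12), H(Y) = 0.9799 bits

Joint entropy: H(X,Y) = 1.9591 bits

I(X;Y) = 1.0000 + 0.9799 - 1.9591 = 0.0207 bits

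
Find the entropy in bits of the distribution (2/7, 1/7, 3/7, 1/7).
1.8424 bits

Shannon entropy is H(X) = -Σ p(x) log p(x).

For P = (2/7, 1/7, 3/7, 1/7):
H = -2/7 × log_2(2/7) -1/7 × log_2(1/7) -3/7 × log_2(3/7) -1/7 × log_2(1/7)
H = 1.8424 bits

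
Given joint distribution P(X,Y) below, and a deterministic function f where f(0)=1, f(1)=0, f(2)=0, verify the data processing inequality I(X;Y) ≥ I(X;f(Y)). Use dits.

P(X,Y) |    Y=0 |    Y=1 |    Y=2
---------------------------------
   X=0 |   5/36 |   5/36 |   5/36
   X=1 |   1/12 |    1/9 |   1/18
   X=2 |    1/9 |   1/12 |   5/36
I(X;Y) = 0.0071, I(X;f(Y)) = 0.0000, inequality holds: 0.0071 ≥ 0.0000

Data Processing Inequality: For any Markov chain X → Y → Z, we have I(X;Y) ≥ I(X;Z).

Here Z = f(Y) is a deterministic function of Y, forming X → Y → Z.

Original I(X;Y) = 0.0071 dits

After applying f:
P(X,Z) where Z=f(Y):
- P(X,Z=0) = P(X,Y=1) + P(X,Y=2)
- P(X,Z=1) = P(X,Y=0)

I(X;Z) = I(X;f(Y)) = 0.0000 dits

Verification: 0.0071 ≥ 0.0000 ✓

Information cannot be created by processing; the function f can only lose information about X.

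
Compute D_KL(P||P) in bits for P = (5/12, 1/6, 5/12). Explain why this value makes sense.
0.0000 bits

KL divergence satisfies the Gibbs inequality: D_KL(P||Q) ≥ 0 for all distributions P, Q.

D_KL(P||Q) = Σ p(x) log(p(x)/q(x))
Each term is p(x) × log_2(p(x)/p(x)) = p(x) × log_2(1) = 0, so the sum is 0.
D_KL(P||Q) = 0.0000 bits

When P = Q, the KL divergence is exactly 0, as there is no 'divergence' between identical distributions.

This non-negativity is a fundamental property: relative entropy cannot be negative because it measures how different Q is from P.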